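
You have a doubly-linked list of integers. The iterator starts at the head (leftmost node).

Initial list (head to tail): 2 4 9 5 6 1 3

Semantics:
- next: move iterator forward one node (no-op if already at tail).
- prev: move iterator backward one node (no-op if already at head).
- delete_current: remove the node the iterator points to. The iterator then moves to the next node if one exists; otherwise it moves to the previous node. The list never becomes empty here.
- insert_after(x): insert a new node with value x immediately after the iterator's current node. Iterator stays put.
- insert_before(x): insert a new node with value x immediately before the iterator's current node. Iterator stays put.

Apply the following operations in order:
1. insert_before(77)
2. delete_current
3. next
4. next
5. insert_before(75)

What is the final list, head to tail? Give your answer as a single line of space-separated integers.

After 1 (insert_before(77)): list=[77, 2, 4, 9, 5, 6, 1, 3] cursor@2
After 2 (delete_current): list=[77, 4, 9, 5, 6, 1, 3] cursor@4
After 3 (next): list=[77, 4, 9, 5, 6, 1, 3] cursor@9
After 4 (next): list=[77, 4, 9, 5, 6, 1, 3] cursor@5
After 5 (insert_before(75)): list=[77, 4, 9, 75, 5, 6, 1, 3] cursor@5

Answer: 77 4 9 75 5 6 1 3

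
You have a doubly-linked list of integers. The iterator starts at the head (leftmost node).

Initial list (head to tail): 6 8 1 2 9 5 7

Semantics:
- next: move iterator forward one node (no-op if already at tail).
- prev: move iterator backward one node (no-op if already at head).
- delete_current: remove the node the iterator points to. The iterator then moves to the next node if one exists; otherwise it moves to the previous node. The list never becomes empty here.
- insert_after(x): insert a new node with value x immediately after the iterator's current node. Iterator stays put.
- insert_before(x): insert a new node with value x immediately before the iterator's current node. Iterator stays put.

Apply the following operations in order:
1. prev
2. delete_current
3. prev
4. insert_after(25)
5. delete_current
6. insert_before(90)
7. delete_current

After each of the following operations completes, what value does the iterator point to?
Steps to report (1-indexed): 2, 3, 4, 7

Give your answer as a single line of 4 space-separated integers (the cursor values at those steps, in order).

After 1 (prev): list=[6, 8, 1, 2, 9, 5, 7] cursor@6
After 2 (delete_current): list=[8, 1, 2, 9, 5, 7] cursor@8
After 3 (prev): list=[8, 1, 2, 9, 5, 7] cursor@8
After 4 (insert_after(25)): list=[8, 25, 1, 2, 9, 5, 7] cursor@8
After 5 (delete_current): list=[25, 1, 2, 9, 5, 7] cursor@25
After 6 (insert_before(90)): list=[90, 25, 1, 2, 9, 5, 7] cursor@25
After 7 (delete_current): list=[90, 1, 2, 9, 5, 7] cursor@1

Answer: 8 8 8 1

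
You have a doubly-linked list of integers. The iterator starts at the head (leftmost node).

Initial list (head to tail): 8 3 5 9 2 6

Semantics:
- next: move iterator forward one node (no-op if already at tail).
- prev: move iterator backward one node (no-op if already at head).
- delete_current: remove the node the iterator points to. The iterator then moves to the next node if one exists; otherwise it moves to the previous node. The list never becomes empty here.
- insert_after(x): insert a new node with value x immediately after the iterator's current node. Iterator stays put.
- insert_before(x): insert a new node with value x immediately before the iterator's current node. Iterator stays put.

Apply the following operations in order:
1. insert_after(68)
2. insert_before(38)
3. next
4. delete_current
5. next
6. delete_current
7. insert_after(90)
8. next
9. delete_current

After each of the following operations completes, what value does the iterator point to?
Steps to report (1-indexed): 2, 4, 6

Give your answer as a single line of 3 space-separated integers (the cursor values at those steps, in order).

Answer: 8 3 9

Derivation:
After 1 (insert_after(68)): list=[8, 68, 3, 5, 9, 2, 6] cursor@8
After 2 (insert_before(38)): list=[38, 8, 68, 3, 5, 9, 2, 6] cursor@8
After 3 (next): list=[38, 8, 68, 3, 5, 9, 2, 6] cursor@68
After 4 (delete_current): list=[38, 8, 3, 5, 9, 2, 6] cursor@3
After 5 (next): list=[38, 8, 3, 5, 9, 2, 6] cursor@5
After 6 (delete_current): list=[38, 8, 3, 9, 2, 6] cursor@9
After 7 (insert_after(90)): list=[38, 8, 3, 9, 90, 2, 6] cursor@9
After 8 (next): list=[38, 8, 3, 9, 90, 2, 6] cursor@90
After 9 (delete_current): list=[38, 8, 3, 9, 2, 6] cursor@2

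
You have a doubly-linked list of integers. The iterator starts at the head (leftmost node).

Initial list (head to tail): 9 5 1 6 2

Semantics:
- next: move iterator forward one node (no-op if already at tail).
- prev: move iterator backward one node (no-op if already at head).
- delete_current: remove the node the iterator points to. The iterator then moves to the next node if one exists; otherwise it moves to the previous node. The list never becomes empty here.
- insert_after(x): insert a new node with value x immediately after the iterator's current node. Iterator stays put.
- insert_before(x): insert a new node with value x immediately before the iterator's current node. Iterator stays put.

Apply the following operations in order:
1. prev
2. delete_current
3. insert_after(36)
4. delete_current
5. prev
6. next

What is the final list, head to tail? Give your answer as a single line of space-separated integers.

After 1 (prev): list=[9, 5, 1, 6, 2] cursor@9
After 2 (delete_current): list=[5, 1, 6, 2] cursor@5
After 3 (insert_after(36)): list=[5, 36, 1, 6, 2] cursor@5
After 4 (delete_current): list=[36, 1, 6, 2] cursor@36
After 5 (prev): list=[36, 1, 6, 2] cursor@36
After 6 (next): list=[36, 1, 6, 2] cursor@1

Answer: 36 1 6 2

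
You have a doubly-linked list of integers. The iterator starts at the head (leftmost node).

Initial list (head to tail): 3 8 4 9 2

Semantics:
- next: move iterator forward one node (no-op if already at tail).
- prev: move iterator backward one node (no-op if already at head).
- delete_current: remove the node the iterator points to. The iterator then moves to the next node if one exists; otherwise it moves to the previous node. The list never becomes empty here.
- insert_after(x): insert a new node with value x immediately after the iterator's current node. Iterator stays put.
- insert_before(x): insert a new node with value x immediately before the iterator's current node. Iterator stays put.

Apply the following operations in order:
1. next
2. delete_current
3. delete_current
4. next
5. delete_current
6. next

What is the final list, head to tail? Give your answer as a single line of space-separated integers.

After 1 (next): list=[3, 8, 4, 9, 2] cursor@8
After 2 (delete_current): list=[3, 4, 9, 2] cursor@4
After 3 (delete_current): list=[3, 9, 2] cursor@9
After 4 (next): list=[3, 9, 2] cursor@2
After 5 (delete_current): list=[3, 9] cursor@9
After 6 (next): list=[3, 9] cursor@9

Answer: 3 9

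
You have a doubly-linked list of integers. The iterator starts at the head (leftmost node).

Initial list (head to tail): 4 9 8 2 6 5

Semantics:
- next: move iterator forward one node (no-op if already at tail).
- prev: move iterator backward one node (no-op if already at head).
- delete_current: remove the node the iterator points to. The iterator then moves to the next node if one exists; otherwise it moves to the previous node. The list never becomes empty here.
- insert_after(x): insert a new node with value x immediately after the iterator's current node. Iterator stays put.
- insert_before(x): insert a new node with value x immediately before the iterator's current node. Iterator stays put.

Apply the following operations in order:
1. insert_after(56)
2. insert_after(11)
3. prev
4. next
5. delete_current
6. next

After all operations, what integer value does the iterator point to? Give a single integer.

After 1 (insert_after(56)): list=[4, 56, 9, 8, 2, 6, 5] cursor@4
After 2 (insert_after(11)): list=[4, 11, 56, 9, 8, 2, 6, 5] cursor@4
After 3 (prev): list=[4, 11, 56, 9, 8, 2, 6, 5] cursor@4
After 4 (next): list=[4, 11, 56, 9, 8, 2, 6, 5] cursor@11
After 5 (delete_current): list=[4, 56, 9, 8, 2, 6, 5] cursor@56
After 6 (next): list=[4, 56, 9, 8, 2, 6, 5] cursor@9

Answer: 9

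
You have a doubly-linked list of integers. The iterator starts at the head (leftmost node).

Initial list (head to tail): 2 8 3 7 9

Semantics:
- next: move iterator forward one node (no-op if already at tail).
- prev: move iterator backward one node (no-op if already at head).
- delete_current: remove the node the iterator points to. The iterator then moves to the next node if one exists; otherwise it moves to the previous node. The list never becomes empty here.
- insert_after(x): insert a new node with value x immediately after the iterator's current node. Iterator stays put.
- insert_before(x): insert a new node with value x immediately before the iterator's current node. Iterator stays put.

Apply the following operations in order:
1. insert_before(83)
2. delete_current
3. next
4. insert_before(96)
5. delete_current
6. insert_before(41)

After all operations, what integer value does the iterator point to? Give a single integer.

After 1 (insert_before(83)): list=[83, 2, 8, 3, 7, 9] cursor@2
After 2 (delete_current): list=[83, 8, 3, 7, 9] cursor@8
After 3 (next): list=[83, 8, 3, 7, 9] cursor@3
After 4 (insert_before(96)): list=[83, 8, 96, 3, 7, 9] cursor@3
After 5 (delete_current): list=[83, 8, 96, 7, 9] cursor@7
After 6 (insert_before(41)): list=[83, 8, 96, 41, 7, 9] cursor@7

Answer: 7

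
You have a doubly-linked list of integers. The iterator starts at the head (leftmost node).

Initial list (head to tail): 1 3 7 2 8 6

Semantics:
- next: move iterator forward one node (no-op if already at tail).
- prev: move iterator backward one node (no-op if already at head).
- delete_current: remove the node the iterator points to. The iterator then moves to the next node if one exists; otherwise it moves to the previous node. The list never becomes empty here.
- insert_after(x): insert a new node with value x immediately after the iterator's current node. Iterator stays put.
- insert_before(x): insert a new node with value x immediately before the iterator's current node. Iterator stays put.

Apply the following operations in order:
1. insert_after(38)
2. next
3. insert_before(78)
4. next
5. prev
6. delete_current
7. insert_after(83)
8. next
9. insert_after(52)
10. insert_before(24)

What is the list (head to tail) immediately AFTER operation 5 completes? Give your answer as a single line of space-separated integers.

Answer: 1 78 38 3 7 2 8 6

Derivation:
After 1 (insert_after(38)): list=[1, 38, 3, 7, 2, 8, 6] cursor@1
After 2 (next): list=[1, 38, 3, 7, 2, 8, 6] cursor@38
After 3 (insert_before(78)): list=[1, 78, 38, 3, 7, 2, 8, 6] cursor@38
After 4 (next): list=[1, 78, 38, 3, 7, 2, 8, 6] cursor@3
After 5 (prev): list=[1, 78, 38, 3, 7, 2, 8, 6] cursor@38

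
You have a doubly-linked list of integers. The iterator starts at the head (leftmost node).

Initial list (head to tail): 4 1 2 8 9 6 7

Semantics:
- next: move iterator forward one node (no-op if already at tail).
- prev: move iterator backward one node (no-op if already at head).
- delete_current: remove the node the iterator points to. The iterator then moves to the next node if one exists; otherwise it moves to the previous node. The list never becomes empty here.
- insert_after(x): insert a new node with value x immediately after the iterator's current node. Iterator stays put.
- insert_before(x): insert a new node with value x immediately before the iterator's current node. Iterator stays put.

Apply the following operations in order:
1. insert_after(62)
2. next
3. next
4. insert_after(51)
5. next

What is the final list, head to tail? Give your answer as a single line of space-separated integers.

Answer: 4 62 1 51 2 8 9 6 7

Derivation:
After 1 (insert_after(62)): list=[4, 62, 1, 2, 8, 9, 6, 7] cursor@4
After 2 (next): list=[4, 62, 1, 2, 8, 9, 6, 7] cursor@62
After 3 (next): list=[4, 62, 1, 2, 8, 9, 6, 7] cursor@1
After 4 (insert_after(51)): list=[4, 62, 1, 51, 2, 8, 9, 6, 7] cursor@1
After 5 (next): list=[4, 62, 1, 51, 2, 8, 9, 6, 7] cursor@51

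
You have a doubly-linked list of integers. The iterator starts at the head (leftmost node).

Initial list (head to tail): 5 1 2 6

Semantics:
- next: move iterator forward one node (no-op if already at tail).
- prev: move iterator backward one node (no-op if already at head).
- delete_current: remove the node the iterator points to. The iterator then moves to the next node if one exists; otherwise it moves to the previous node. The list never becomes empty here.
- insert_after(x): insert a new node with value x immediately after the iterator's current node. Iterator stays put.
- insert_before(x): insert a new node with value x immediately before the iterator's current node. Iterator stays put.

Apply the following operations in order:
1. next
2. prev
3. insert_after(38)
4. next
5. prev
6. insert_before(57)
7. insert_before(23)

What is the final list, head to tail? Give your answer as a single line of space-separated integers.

Answer: 57 23 5 38 1 2 6

Derivation:
After 1 (next): list=[5, 1, 2, 6] cursor@1
After 2 (prev): list=[5, 1, 2, 6] cursor@5
After 3 (insert_after(38)): list=[5, 38, 1, 2, 6] cursor@5
After 4 (next): list=[5, 38, 1, 2, 6] cursor@38
After 5 (prev): list=[5, 38, 1, 2, 6] cursor@5
After 6 (insert_before(57)): list=[57, 5, 38, 1, 2, 6] cursor@5
After 7 (insert_before(23)): list=[57, 23, 5, 38, 1, 2, 6] cursor@5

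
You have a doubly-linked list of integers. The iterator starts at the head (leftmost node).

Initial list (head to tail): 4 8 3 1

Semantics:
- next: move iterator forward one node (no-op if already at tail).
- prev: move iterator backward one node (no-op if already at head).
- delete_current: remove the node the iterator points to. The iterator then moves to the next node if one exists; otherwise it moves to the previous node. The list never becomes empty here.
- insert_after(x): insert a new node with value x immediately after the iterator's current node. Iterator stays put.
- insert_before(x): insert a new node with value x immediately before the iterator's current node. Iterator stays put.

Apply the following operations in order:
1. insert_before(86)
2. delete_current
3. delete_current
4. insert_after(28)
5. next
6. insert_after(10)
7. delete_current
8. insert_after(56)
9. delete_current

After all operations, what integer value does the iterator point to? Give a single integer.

Answer: 56

Derivation:
After 1 (insert_before(86)): list=[86, 4, 8, 3, 1] cursor@4
After 2 (delete_current): list=[86, 8, 3, 1] cursor@8
After 3 (delete_current): list=[86, 3, 1] cursor@3
After 4 (insert_after(28)): list=[86, 3, 28, 1] cursor@3
After 5 (next): list=[86, 3, 28, 1] cursor@28
After 6 (insert_after(10)): list=[86, 3, 28, 10, 1] cursor@28
After 7 (delete_current): list=[86, 3, 10, 1] cursor@10
After 8 (insert_after(56)): list=[86, 3, 10, 56, 1] cursor@10
After 9 (delete_current): list=[86, 3, 56, 1] cursor@56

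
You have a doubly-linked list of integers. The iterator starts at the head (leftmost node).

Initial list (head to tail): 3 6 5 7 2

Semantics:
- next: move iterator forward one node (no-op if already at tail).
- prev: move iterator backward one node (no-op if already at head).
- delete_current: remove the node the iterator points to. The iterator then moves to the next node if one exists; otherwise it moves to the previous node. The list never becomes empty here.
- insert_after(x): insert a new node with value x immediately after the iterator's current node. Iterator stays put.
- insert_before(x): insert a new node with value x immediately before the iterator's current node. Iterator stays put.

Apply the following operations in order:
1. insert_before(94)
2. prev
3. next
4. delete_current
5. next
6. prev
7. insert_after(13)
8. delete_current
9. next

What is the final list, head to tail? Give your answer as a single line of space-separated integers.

Answer: 94 13 5 7 2

Derivation:
After 1 (insert_before(94)): list=[94, 3, 6, 5, 7, 2] cursor@3
After 2 (prev): list=[94, 3, 6, 5, 7, 2] cursor@94
After 3 (next): list=[94, 3, 6, 5, 7, 2] cursor@3
After 4 (delete_current): list=[94, 6, 5, 7, 2] cursor@6
After 5 (next): list=[94, 6, 5, 7, 2] cursor@5
After 6 (prev): list=[94, 6, 5, 7, 2] cursor@6
After 7 (insert_after(13)): list=[94, 6, 13, 5, 7, 2] cursor@6
After 8 (delete_current): list=[94, 13, 5, 7, 2] cursor@13
After 9 (next): list=[94, 13, 5, 7, 2] cursor@5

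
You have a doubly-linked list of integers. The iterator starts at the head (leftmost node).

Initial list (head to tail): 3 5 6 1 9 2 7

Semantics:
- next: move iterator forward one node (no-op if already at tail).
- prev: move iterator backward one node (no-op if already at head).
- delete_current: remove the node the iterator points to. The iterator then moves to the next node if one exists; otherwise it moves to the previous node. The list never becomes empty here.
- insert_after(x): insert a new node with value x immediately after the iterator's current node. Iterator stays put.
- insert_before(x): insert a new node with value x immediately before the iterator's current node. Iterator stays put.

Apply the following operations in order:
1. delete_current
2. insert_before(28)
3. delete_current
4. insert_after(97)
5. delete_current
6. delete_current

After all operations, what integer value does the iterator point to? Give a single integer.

Answer: 1

Derivation:
After 1 (delete_current): list=[5, 6, 1, 9, 2, 7] cursor@5
After 2 (insert_before(28)): list=[28, 5, 6, 1, 9, 2, 7] cursor@5
After 3 (delete_current): list=[28, 6, 1, 9, 2, 7] cursor@6
After 4 (insert_after(97)): list=[28, 6, 97, 1, 9, 2, 7] cursor@6
After 5 (delete_current): list=[28, 97, 1, 9, 2, 7] cursor@97
After 6 (delete_current): list=[28, 1, 9, 2, 7] cursor@1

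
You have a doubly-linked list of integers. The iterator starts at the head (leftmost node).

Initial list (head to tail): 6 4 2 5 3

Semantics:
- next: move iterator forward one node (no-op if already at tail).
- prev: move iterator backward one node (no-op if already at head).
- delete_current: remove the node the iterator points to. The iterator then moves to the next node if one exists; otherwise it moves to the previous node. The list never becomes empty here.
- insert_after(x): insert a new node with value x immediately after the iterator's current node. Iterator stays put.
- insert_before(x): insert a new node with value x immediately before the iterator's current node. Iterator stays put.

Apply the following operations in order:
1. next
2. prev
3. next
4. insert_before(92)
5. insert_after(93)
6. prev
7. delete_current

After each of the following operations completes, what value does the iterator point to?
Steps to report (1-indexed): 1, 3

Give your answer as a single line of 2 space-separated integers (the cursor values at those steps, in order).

Answer: 4 4

Derivation:
After 1 (next): list=[6, 4, 2, 5, 3] cursor@4
After 2 (prev): list=[6, 4, 2, 5, 3] cursor@6
After 3 (next): list=[6, 4, 2, 5, 3] cursor@4
After 4 (insert_before(92)): list=[6, 92, 4, 2, 5, 3] cursor@4
After 5 (insert_after(93)): list=[6, 92, 4, 93, 2, 5, 3] cursor@4
After 6 (prev): list=[6, 92, 4, 93, 2, 5, 3] cursor@92
After 7 (delete_current): list=[6, 4, 93, 2, 5, 3] cursor@4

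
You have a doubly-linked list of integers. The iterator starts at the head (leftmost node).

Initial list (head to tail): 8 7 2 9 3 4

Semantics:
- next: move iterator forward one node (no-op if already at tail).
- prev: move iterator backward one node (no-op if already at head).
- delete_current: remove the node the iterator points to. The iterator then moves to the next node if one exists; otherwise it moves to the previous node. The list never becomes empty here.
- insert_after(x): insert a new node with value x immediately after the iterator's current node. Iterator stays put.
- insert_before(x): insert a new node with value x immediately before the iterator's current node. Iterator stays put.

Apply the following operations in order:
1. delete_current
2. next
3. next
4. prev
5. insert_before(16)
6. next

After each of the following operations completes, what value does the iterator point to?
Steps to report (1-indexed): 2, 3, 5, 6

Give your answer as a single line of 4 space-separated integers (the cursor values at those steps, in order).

Answer: 2 9 2 9

Derivation:
After 1 (delete_current): list=[7, 2, 9, 3, 4] cursor@7
After 2 (next): list=[7, 2, 9, 3, 4] cursor@2
After 3 (next): list=[7, 2, 9, 3, 4] cursor@9
After 4 (prev): list=[7, 2, 9, 3, 4] cursor@2
After 5 (insert_before(16)): list=[7, 16, 2, 9, 3, 4] cursor@2
After 6 (next): list=[7, 16, 2, 9, 3, 4] cursor@9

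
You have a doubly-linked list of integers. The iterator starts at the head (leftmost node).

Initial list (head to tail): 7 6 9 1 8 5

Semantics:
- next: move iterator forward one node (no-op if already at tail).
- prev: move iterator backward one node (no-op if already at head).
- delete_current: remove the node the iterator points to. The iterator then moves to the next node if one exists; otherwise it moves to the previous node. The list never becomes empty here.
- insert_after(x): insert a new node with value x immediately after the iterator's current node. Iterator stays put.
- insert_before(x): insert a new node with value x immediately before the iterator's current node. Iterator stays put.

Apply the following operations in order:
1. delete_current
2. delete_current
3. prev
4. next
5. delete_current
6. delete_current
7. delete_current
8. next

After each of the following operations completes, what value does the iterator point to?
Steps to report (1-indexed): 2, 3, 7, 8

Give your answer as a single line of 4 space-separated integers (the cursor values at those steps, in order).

After 1 (delete_current): list=[6, 9, 1, 8, 5] cursor@6
After 2 (delete_current): list=[9, 1, 8, 5] cursor@9
After 3 (prev): list=[9, 1, 8, 5] cursor@9
After 4 (next): list=[9, 1, 8, 5] cursor@1
After 5 (delete_current): list=[9, 8, 5] cursor@8
After 6 (delete_current): list=[9, 5] cursor@5
After 7 (delete_current): list=[9] cursor@9
After 8 (next): list=[9] cursor@9

Answer: 9 9 9 9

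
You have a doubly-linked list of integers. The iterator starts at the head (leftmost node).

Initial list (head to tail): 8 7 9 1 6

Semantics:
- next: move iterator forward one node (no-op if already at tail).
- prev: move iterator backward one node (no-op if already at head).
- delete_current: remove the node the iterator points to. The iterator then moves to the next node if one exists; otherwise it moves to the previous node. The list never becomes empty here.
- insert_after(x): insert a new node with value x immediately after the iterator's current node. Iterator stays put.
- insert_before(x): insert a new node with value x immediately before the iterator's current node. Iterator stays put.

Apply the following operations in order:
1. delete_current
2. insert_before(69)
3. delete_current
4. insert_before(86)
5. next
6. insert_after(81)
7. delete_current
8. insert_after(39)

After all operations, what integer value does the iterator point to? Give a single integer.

Answer: 81

Derivation:
After 1 (delete_current): list=[7, 9, 1, 6] cursor@7
After 2 (insert_before(69)): list=[69, 7, 9, 1, 6] cursor@7
After 3 (delete_current): list=[69, 9, 1, 6] cursor@9
After 4 (insert_before(86)): list=[69, 86, 9, 1, 6] cursor@9
After 5 (next): list=[69, 86, 9, 1, 6] cursor@1
After 6 (insert_after(81)): list=[69, 86, 9, 1, 81, 6] cursor@1
After 7 (delete_current): list=[69, 86, 9, 81, 6] cursor@81
After 8 (insert_after(39)): list=[69, 86, 9, 81, 39, 6] cursor@81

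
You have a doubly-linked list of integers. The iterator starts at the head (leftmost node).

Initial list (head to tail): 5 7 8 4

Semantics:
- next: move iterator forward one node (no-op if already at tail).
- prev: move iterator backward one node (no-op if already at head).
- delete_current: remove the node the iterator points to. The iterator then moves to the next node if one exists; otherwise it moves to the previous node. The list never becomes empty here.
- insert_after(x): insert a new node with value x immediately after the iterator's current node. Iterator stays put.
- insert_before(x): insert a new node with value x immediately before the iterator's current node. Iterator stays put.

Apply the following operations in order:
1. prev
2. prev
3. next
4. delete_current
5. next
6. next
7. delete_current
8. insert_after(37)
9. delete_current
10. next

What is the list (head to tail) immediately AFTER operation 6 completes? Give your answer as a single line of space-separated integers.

After 1 (prev): list=[5, 7, 8, 4] cursor@5
After 2 (prev): list=[5, 7, 8, 4] cursor@5
After 3 (next): list=[5, 7, 8, 4] cursor@7
After 4 (delete_current): list=[5, 8, 4] cursor@8
After 5 (next): list=[5, 8, 4] cursor@4
After 6 (next): list=[5, 8, 4] cursor@4

Answer: 5 8 4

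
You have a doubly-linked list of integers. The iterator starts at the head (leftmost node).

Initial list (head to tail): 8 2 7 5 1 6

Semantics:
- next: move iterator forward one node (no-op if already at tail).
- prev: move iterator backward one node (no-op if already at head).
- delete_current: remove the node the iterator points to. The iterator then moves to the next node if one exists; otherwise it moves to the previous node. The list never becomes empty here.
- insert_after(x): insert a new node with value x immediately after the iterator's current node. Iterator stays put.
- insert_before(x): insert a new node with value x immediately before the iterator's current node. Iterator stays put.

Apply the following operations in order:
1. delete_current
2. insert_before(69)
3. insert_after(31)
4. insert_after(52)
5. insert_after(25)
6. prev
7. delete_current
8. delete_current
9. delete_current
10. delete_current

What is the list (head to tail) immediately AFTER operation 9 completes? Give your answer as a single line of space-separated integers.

Answer: 52 31 7 5 1 6

Derivation:
After 1 (delete_current): list=[2, 7, 5, 1, 6] cursor@2
After 2 (insert_before(69)): list=[69, 2, 7, 5, 1, 6] cursor@2
After 3 (insert_after(31)): list=[69, 2, 31, 7, 5, 1, 6] cursor@2
After 4 (insert_after(52)): list=[69, 2, 52, 31, 7, 5, 1, 6] cursor@2
After 5 (insert_after(25)): list=[69, 2, 25, 52, 31, 7, 5, 1, 6] cursor@2
After 6 (prev): list=[69, 2, 25, 52, 31, 7, 5, 1, 6] cursor@69
After 7 (delete_current): list=[2, 25, 52, 31, 7, 5, 1, 6] cursor@2
After 8 (delete_current): list=[25, 52, 31, 7, 5, 1, 6] cursor@25
After 9 (delete_current): list=[52, 31, 7, 5, 1, 6] cursor@52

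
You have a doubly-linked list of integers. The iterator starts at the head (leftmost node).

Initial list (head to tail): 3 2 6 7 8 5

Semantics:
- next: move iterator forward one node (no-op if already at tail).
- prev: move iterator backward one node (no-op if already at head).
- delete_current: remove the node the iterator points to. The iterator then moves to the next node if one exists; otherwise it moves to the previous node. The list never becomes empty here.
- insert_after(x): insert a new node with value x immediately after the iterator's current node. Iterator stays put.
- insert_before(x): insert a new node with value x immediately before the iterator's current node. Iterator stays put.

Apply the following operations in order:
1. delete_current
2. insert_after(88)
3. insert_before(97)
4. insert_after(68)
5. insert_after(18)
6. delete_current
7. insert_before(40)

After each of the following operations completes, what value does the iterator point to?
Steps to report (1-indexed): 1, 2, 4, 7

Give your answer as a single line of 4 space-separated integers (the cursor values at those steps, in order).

Answer: 2 2 2 18

Derivation:
After 1 (delete_current): list=[2, 6, 7, 8, 5] cursor@2
After 2 (insert_after(88)): list=[2, 88, 6, 7, 8, 5] cursor@2
After 3 (insert_before(97)): list=[97, 2, 88, 6, 7, 8, 5] cursor@2
After 4 (insert_after(68)): list=[97, 2, 68, 88, 6, 7, 8, 5] cursor@2
After 5 (insert_after(18)): list=[97, 2, 18, 68, 88, 6, 7, 8, 5] cursor@2
After 6 (delete_current): list=[97, 18, 68, 88, 6, 7, 8, 5] cursor@18
After 7 (insert_before(40)): list=[97, 40, 18, 68, 88, 6, 7, 8, 5] cursor@18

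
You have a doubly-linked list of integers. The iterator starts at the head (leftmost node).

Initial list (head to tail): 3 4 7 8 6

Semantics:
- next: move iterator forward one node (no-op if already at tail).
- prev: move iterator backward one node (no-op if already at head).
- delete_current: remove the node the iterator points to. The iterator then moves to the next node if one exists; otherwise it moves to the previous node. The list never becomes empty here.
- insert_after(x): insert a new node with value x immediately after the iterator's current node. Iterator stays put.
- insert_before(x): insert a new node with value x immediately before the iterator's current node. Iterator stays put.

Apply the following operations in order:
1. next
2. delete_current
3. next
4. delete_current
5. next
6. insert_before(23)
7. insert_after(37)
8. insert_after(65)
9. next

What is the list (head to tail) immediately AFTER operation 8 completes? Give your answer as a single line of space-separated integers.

Answer: 3 7 23 6 65 37

Derivation:
After 1 (next): list=[3, 4, 7, 8, 6] cursor@4
After 2 (delete_current): list=[3, 7, 8, 6] cursor@7
After 3 (next): list=[3, 7, 8, 6] cursor@8
After 4 (delete_current): list=[3, 7, 6] cursor@6
After 5 (next): list=[3, 7, 6] cursor@6
After 6 (insert_before(23)): list=[3, 7, 23, 6] cursor@6
After 7 (insert_after(37)): list=[3, 7, 23, 6, 37] cursor@6
After 8 (insert_after(65)): list=[3, 7, 23, 6, 65, 37] cursor@6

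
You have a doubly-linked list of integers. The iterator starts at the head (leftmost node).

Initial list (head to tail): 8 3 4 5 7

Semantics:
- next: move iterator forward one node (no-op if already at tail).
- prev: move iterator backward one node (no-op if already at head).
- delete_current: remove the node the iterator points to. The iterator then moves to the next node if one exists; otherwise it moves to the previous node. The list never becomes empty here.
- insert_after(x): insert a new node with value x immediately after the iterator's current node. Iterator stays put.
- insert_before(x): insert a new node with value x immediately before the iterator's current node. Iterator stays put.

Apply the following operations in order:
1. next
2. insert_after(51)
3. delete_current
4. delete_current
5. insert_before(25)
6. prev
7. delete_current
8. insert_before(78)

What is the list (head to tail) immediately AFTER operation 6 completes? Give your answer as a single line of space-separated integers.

Answer: 8 25 4 5 7

Derivation:
After 1 (next): list=[8, 3, 4, 5, 7] cursor@3
After 2 (insert_after(51)): list=[8, 3, 51, 4, 5, 7] cursor@3
After 3 (delete_current): list=[8, 51, 4, 5, 7] cursor@51
After 4 (delete_current): list=[8, 4, 5, 7] cursor@4
After 5 (insert_before(25)): list=[8, 25, 4, 5, 7] cursor@4
After 6 (prev): list=[8, 25, 4, 5, 7] cursor@25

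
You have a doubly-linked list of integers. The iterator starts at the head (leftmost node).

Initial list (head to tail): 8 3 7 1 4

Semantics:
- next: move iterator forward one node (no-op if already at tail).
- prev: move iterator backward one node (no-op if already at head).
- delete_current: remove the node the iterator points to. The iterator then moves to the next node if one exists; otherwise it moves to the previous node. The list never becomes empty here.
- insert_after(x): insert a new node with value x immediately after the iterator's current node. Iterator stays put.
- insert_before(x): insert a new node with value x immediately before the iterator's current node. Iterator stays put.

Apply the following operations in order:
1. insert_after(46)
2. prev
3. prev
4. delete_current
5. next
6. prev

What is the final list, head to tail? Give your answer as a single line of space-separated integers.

After 1 (insert_after(46)): list=[8, 46, 3, 7, 1, 4] cursor@8
After 2 (prev): list=[8, 46, 3, 7, 1, 4] cursor@8
After 3 (prev): list=[8, 46, 3, 7, 1, 4] cursor@8
After 4 (delete_current): list=[46, 3, 7, 1, 4] cursor@46
After 5 (next): list=[46, 3, 7, 1, 4] cursor@3
After 6 (prev): list=[46, 3, 7, 1, 4] cursor@46

Answer: 46 3 7 1 4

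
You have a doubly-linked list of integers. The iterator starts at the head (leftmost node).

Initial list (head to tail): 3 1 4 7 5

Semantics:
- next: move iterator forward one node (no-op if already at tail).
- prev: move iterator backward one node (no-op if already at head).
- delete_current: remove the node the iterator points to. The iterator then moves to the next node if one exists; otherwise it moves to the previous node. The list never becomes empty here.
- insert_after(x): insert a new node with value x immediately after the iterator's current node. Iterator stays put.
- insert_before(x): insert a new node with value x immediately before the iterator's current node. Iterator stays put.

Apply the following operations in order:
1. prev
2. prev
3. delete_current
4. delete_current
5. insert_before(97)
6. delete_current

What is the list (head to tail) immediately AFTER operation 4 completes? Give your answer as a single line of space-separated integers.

Answer: 4 7 5

Derivation:
After 1 (prev): list=[3, 1, 4, 7, 5] cursor@3
After 2 (prev): list=[3, 1, 4, 7, 5] cursor@3
After 3 (delete_current): list=[1, 4, 7, 5] cursor@1
After 4 (delete_current): list=[4, 7, 5] cursor@4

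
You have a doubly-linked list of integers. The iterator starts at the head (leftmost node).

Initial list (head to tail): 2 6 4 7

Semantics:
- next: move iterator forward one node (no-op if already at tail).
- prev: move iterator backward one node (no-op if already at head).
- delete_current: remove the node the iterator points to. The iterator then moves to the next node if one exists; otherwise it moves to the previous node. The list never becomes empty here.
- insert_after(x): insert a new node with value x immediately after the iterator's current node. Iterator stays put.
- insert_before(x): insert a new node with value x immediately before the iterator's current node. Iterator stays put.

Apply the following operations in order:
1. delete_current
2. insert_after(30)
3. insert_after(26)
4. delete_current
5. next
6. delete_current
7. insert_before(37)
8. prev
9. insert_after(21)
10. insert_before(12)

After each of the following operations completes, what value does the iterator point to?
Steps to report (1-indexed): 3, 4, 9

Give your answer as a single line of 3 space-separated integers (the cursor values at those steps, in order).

After 1 (delete_current): list=[6, 4, 7] cursor@6
After 2 (insert_after(30)): list=[6, 30, 4, 7] cursor@6
After 3 (insert_after(26)): list=[6, 26, 30, 4, 7] cursor@6
After 4 (delete_current): list=[26, 30, 4, 7] cursor@26
After 5 (next): list=[26, 30, 4, 7] cursor@30
After 6 (delete_current): list=[26, 4, 7] cursor@4
After 7 (insert_before(37)): list=[26, 37, 4, 7] cursor@4
After 8 (prev): list=[26, 37, 4, 7] cursor@37
After 9 (insert_after(21)): list=[26, 37, 21, 4, 7] cursor@37
After 10 (insert_before(12)): list=[26, 12, 37, 21, 4, 7] cursor@37

Answer: 6 26 37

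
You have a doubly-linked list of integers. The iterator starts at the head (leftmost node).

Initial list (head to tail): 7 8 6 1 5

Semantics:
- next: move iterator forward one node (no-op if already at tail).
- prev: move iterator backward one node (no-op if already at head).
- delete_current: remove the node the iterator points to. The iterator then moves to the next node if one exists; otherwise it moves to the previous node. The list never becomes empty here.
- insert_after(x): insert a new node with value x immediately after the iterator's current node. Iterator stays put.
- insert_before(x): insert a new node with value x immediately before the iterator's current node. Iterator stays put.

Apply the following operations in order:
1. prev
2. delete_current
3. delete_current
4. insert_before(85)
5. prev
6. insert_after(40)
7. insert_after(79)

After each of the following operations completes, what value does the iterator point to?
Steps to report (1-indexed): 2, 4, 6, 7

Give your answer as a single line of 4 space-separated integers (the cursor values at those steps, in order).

Answer: 8 6 85 85

Derivation:
After 1 (prev): list=[7, 8, 6, 1, 5] cursor@7
After 2 (delete_current): list=[8, 6, 1, 5] cursor@8
After 3 (delete_current): list=[6, 1, 5] cursor@6
After 4 (insert_before(85)): list=[85, 6, 1, 5] cursor@6
After 5 (prev): list=[85, 6, 1, 5] cursor@85
After 6 (insert_after(40)): list=[85, 40, 6, 1, 5] cursor@85
After 7 (insert_after(79)): list=[85, 79, 40, 6, 1, 5] cursor@85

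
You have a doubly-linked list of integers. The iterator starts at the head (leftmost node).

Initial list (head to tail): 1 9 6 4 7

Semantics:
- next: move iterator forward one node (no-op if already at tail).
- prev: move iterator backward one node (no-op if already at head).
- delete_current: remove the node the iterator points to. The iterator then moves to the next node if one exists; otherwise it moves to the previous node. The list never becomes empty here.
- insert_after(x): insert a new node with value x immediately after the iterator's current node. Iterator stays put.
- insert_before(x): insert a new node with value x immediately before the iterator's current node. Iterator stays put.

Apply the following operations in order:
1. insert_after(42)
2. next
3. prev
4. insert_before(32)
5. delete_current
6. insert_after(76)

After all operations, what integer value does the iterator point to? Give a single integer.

After 1 (insert_after(42)): list=[1, 42, 9, 6, 4, 7] cursor@1
After 2 (next): list=[1, 42, 9, 6, 4, 7] cursor@42
After 3 (prev): list=[1, 42, 9, 6, 4, 7] cursor@1
After 4 (insert_before(32)): list=[32, 1, 42, 9, 6, 4, 7] cursor@1
After 5 (delete_current): list=[32, 42, 9, 6, 4, 7] cursor@42
After 6 (insert_after(76)): list=[32, 42, 76, 9, 6, 4, 7] cursor@42

Answer: 42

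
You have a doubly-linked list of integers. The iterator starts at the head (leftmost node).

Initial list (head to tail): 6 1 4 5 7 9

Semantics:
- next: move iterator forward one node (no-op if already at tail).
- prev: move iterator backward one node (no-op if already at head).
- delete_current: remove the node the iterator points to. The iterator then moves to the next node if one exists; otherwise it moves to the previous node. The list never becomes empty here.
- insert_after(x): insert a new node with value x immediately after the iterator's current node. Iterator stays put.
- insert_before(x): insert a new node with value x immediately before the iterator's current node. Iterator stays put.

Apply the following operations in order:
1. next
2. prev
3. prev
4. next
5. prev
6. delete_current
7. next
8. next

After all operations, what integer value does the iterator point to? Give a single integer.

After 1 (next): list=[6, 1, 4, 5, 7, 9] cursor@1
After 2 (prev): list=[6, 1, 4, 5, 7, 9] cursor@6
After 3 (prev): list=[6, 1, 4, 5, 7, 9] cursor@6
After 4 (next): list=[6, 1, 4, 5, 7, 9] cursor@1
After 5 (prev): list=[6, 1, 4, 5, 7, 9] cursor@6
After 6 (delete_current): list=[1, 4, 5, 7, 9] cursor@1
After 7 (next): list=[1, 4, 5, 7, 9] cursor@4
After 8 (next): list=[1, 4, 5, 7, 9] cursor@5

Answer: 5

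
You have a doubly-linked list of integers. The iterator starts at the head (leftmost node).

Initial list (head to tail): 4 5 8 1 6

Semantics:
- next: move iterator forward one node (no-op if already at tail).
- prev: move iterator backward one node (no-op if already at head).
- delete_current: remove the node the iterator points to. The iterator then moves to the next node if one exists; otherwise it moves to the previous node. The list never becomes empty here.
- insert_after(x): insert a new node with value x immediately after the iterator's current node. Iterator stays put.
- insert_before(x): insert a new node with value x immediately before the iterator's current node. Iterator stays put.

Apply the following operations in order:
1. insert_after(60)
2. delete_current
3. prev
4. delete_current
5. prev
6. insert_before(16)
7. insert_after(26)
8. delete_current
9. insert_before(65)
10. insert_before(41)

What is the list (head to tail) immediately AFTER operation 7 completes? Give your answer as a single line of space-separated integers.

Answer: 16 5 26 8 1 6

Derivation:
After 1 (insert_after(60)): list=[4, 60, 5, 8, 1, 6] cursor@4
After 2 (delete_current): list=[60, 5, 8, 1, 6] cursor@60
After 3 (prev): list=[60, 5, 8, 1, 6] cursor@60
After 4 (delete_current): list=[5, 8, 1, 6] cursor@5
After 5 (prev): list=[5, 8, 1, 6] cursor@5
After 6 (insert_before(16)): list=[16, 5, 8, 1, 6] cursor@5
After 7 (insert_after(26)): list=[16, 5, 26, 8, 1, 6] cursor@5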